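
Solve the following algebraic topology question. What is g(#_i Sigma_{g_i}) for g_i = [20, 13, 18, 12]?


Genus is additive under connected sum of orientable surfaces.
g = 20 + 13 + 18 + 12 = 63

63


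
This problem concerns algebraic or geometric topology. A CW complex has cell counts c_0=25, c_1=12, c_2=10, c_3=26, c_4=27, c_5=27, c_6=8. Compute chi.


chi = sum_k (-1)^k c_k.
= (-1)^0*25 + (-1)^1*12 + (-1)^2*10 + (-1)^3*26 + (-1)^4*27 + (-1)^5*27 + (-1)^6*8
= (25) + (-12) + (10) + (-26) + (27) + (-27) + (8)
= 5

5


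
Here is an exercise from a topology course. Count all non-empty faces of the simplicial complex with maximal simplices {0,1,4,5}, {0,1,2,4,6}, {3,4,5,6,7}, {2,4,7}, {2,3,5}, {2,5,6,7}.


Each maximal simplex on m vertices has 2^m - 1 nonempty faces.
Take the union (dedupe shared faces).
Total distinct faces = 74

74


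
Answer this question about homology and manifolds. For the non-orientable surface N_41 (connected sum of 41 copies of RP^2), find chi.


For a non-orientable closed surface with k crosscaps: chi = 2 - k.
Here k = 41.
chi = 2 - 41 = -39

-39


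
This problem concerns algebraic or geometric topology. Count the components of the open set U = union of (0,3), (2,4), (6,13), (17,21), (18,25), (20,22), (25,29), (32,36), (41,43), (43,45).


Sort and merge overlapping open intervals.
Merged: (0,4), (6,13), (17,25), (25,29), (32,36), (41,43), (43,45).
Number of components = 7

7


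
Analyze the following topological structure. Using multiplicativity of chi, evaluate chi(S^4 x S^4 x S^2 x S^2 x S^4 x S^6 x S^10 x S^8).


chi is multiplicative: chi(X x Y) = chi(X) chi(Y).
Each even-dim sphere has chi = 2. There are 8 factors.
chi = 2^8 = 256

256


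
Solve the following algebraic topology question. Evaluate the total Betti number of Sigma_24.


For Sigma_24: b_0 = 1, b_1 = 2g = 48, b_2 = 1.
Total = 1 + 48 + 1 = 50

50


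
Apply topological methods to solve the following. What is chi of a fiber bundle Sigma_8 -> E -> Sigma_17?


For a fiber bundle F -> E -> B (with CW structure): chi(E) = chi(B) * chi(F).
chi(Sigma_17) = -32, chi(Sigma_8) = -14.
chi(E) = (-32) * (-14) = 448

448


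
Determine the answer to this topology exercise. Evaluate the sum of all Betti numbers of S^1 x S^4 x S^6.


Total Betti number is multiplicative under products.
Each S^d (d>=1) has total Betti number 2.
There are 3 sphere factors.
Total = 2^3 = 8

8


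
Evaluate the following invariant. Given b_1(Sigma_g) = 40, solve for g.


For a closed orientable surface: b_1 = 2g.
40 = 2g
g = 40 / 2 = 20

20


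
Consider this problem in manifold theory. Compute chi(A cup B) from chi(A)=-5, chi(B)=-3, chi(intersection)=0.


chi(A cup B) = chi(A) + chi(B) - chi(A cap B)
= -5 + (-3) - (0)
= -8

-8


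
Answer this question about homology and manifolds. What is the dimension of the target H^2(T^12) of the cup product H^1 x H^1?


Cup product: H^p x H^q -> H^{p+q}; here p+q = 1+1 = 2.
rank H^k(T^n) = C(n,k).
C(12,2) = 66

66


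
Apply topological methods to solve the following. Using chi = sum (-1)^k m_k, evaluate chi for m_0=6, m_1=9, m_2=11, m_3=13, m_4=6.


Morse theory: chi(M) = sum_k (-1)^k m_k where m_k = #(index-k critical points).
= (6) + (-9) + (11) + (-13) + (6) = 1

1


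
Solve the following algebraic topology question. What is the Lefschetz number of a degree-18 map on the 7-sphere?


On S^7: L(f) = tr(f_0*) + (-1)^7 tr(f_7*) = 1 + (-1)^7 * deg(f).
L(f) = 1 + (-1)^7 * 18 = 1 + -18 = -17

-17


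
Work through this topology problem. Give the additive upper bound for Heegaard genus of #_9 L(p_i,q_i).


Heegaard genus satisfies g(A#B) <= g(A) + g(B).
Each lens space has g = 1.
Upper bound: 9 * 1 = 9

9


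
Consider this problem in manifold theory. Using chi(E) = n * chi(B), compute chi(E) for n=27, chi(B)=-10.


For a finite covering: chi(E) = (number of sheets) * chi(B).
chi(E) = 27 * (-10) = -270

-270


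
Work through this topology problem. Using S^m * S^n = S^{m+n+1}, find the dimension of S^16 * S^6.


Join of spheres: S^m * S^n = S^{m+n+1}.
dim = 16 + 6 + 1 = 23

23


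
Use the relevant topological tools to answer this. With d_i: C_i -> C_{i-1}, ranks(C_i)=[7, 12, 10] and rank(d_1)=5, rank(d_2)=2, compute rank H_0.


rank H_k = rank(ker d_k) - rank(im d_{k+1}).
rank(ker d_0) = rank(C_0) - rank(d_0) = 7 - 0 = 7.
rank(im d_{0+1}) = 5.
rank H_0 = 7 - 5 = 2

2


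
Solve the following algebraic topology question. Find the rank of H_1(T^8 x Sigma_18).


pi_1(A x B) = pi_1(A) x pi_1(B); rank of abelianization = b_1.
b_1(T^8) = 8, b_1(Sigma_18) = 2*18 = 36.
b_1(product) = 8 + 36 = 44

44


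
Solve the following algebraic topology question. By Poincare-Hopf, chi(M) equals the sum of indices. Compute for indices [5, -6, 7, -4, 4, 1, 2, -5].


Poincare-Hopf: chi(M) = sum of indices of zeros.
chi = (5) + (-6) + (7) + (-4) + (4) + (1) + (2) + (-5) = 4

4


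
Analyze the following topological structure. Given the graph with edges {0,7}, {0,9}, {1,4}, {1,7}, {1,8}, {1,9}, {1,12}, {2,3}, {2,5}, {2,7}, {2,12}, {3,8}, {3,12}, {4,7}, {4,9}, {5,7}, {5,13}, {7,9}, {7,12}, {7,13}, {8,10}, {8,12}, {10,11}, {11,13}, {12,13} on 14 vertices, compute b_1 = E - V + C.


b_1 = E - V + (number of components).
E = 25, V = 14, components = 2.
b_1 = 25 - 14 + 2 = 13

13


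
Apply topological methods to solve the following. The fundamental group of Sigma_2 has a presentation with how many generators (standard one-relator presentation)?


Standard presentation: pi_1(Sigma_g) = <a_1,b_1,...,a_g,b_g | [a_1,b_1]...[a_g,b_g] = 1>.
Number of generators = 2g = 2*2 = 4

4


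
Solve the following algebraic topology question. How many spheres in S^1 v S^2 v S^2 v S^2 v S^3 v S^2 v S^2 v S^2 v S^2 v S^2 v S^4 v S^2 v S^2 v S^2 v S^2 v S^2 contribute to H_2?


For a wedge of spheres, H_k (k>0) is free on one generator per sphere of dimension k.
Spheres of dimension 2: count = 13.
b_2 = 13

13


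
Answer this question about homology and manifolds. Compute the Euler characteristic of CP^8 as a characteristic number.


For any closed oriented manifold, <e(TM),[M]> = chi(M).
chi(CP^8) = 8+1 = 9

9


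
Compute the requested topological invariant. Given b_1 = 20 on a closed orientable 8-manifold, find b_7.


Poincare duality for closed orientable n-manifolds: b_k = b_{n-k}.
Here n = 8, so b_7 = b_1 = 20

20


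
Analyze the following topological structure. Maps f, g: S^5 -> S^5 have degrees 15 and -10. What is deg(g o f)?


Degree is multiplicative under composition: deg(g o f) = deg(g) * deg(f).
= -10 * 15 = -150

-150


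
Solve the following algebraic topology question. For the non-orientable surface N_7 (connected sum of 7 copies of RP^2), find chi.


For a non-orientable closed surface with k crosscaps: chi = 2 - k.
Here k = 7.
chi = 2 - 7 = -5

-5


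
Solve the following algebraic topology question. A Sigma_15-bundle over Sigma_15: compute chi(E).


For a fiber bundle F -> E -> B (with CW structure): chi(E) = chi(B) * chi(F).
chi(Sigma_15) = -28, chi(Sigma_15) = -28.
chi(E) = (-28) * (-28) = 784

784


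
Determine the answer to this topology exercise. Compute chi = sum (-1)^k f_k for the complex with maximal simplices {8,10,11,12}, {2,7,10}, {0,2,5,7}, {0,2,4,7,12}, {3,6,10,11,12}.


Enumerate all faces; f-vector: f_0=11, f_1=28, f_2=27, f_3=12, f_4=2.
chi = sum (-1)^k f_k = 0

0


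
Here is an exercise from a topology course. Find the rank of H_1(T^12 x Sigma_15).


pi_1(A x B) = pi_1(A) x pi_1(B); rank of abelianization = b_1.
b_1(T^12) = 12, b_1(Sigma_15) = 2*15 = 30.
b_1(product) = 12 + 30 = 42

42


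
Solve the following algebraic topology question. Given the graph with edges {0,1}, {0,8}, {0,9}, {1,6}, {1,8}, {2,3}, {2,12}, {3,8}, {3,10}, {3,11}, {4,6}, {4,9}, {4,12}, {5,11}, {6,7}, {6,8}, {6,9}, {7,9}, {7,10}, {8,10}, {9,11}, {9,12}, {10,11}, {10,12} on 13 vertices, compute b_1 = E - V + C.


b_1 = E - V + (number of components).
E = 24, V = 13, components = 1.
b_1 = 24 - 13 + 1 = 12

12


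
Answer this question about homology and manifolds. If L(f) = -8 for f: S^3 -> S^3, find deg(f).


L(f) = 1 + (-1)^3 deg(f) on S^3.
-8 = 1 + (-1)^3 * deg(f)
(-1)^3 * deg(f) = -9
deg(f) = 9

9


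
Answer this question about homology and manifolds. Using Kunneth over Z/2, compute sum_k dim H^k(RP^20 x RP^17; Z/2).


dim H^*(RP^n; Z/2) = n+1 (one Z/2 in each degree 0..n).
Total Betti number is multiplicative.
Total = (20+1) * (17+1) = 21 * 18 = 378

378


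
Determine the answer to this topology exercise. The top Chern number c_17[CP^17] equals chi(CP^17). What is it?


For any closed oriented manifold, <e(TM),[M]> = chi(M).
chi(CP^17) = 17+1 = 18

18


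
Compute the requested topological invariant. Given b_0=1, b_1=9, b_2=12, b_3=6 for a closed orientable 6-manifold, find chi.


By Poincare duality b_k = b_{6-k}, so full Betti numbers: b_0=1, b_1=9, b_2=12, b_3=6, b_4=12, b_5=9, b_6=1.
chi = sum (-1)^k b_k = 2

2


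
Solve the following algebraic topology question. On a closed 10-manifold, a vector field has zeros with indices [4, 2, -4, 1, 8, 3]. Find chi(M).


Poincare-Hopf: chi(M) = sum of indices of zeros.
chi = (4) + (2) + (-4) + (1) + (8) + (3) = 14

14


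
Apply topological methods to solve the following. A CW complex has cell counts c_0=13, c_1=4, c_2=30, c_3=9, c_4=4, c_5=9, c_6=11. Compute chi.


chi = sum_k (-1)^k c_k.
= (-1)^0*13 + (-1)^1*4 + (-1)^2*30 + (-1)^3*9 + (-1)^4*4 + (-1)^5*9 + (-1)^6*11
= (13) + (-4) + (30) + (-9) + (4) + (-9) + (11)
= 36

36


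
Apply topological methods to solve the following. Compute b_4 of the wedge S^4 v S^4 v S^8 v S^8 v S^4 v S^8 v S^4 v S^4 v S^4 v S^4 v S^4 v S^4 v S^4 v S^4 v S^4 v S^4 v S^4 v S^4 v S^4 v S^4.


For a wedge of spheres, H_k (k>0) is free on one generator per sphere of dimension k.
Spheres of dimension 4: count = 17.
b_4 = 17

17


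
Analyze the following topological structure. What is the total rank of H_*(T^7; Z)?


b_k(T^7) = C(7,k), so the sum over k is sum_k C(7,k) = 2^7.
Total = 2^7 = 128

128


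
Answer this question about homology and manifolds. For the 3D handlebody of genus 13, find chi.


A genus-g handlebody deformation retracts to a wedge of g circles.
chi(vee_g S^1) = 1 - g.
chi(H_13) = 1 - 13 = -12

-12


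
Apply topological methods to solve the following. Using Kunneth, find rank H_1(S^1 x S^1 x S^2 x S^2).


Each S^d has Poincare polynomial 1 + t^d.
The product S^1 x S^1 x S^2 x S^2 has Poincare polynomial prod(1+t^d_i).
Expanding: b_0=1, b_1=2, b_2=3, b_3=4, b_4=3, b_5=2, b_6=1.
b_1 = 2

2


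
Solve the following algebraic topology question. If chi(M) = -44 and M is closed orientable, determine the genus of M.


chi = 2 - 2g for closed orientable surfaces.
-44 = 2 - 2g
2g = 2 - (-44) = 46
g = 23

23


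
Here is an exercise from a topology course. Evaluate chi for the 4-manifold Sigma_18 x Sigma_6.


chi(Sigma_18) = 2 - 2*18 = -34
chi(Sigma_6) = 2 - 2*6 = -10
chi(product) = (-34) * (-10) = 340

340


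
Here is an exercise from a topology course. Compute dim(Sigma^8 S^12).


Each suspension raises dimension by 1: Sigma S^n = S^{n+1}.
Sigma^8 S^12 = S^{12+8} = S^20

20


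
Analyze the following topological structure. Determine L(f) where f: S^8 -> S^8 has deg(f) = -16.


On S^8: L(f) = tr(f_0*) + (-1)^8 tr(f_8*) = 1 + (-1)^8 * deg(f).
L(f) = 1 + (-1)^8 * -16 = 1 + -16 = -15

-15


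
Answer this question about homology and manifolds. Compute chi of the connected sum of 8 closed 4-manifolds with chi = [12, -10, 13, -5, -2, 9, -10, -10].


For n-manifolds: chi(A#B) = chi(A) + chi(B) - chi(S^4).
chi(S^4) = 1 + (-1)^4 = 2.
chi(#) = (sum chi_i) - (8-1)*chi(S^4) = -3 - 7*2 = -17

-17


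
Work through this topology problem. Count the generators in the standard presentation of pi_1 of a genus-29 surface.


Standard presentation: pi_1(Sigma_g) = <a_1,b_1,...,a_g,b_g | [a_1,b_1]...[a_g,b_g] = 1>.
Number of generators = 2g = 2*29 = 58

58


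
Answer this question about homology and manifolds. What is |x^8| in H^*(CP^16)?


|x| = 2 in H^*(CP^n).
|x^8| = 8 * |x| = 8 * 2 = 16

16


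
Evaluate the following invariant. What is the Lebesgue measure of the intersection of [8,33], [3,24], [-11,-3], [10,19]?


Intersection = [max(a_i), min(b_i)] = [10, -3].
Since 10 > -3, the intersection is empty.
Length = 0

0


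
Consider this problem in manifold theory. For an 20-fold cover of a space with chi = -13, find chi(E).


For a finite covering: chi(E) = (number of sheets) * chi(B).
chi(E) = 20 * (-13) = -260

-260


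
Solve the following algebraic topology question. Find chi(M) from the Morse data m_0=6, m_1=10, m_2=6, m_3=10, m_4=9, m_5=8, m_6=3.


Morse theory: chi(M) = sum_k (-1)^k m_k where m_k = #(index-k critical points).
= (6) + (-10) + (6) + (-10) + (9) + (-8) + (3) = -4

-4


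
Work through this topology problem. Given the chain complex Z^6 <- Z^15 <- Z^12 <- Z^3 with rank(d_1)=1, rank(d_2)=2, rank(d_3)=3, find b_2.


rank H_k = rank(ker d_k) - rank(im d_{k+1}).
rank(ker d_2) = rank(C_2) - rank(d_2) = 12 - 2 = 10.
rank(im d_{2+1}) = 3.
rank H_2 = 10 - 3 = 7

7


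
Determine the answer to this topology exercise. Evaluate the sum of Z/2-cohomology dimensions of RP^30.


H^k(RP^30; Z/2) = Z/2 for each 0 <= k <= 30.
Total dimension = 30 + 1 = 31

31


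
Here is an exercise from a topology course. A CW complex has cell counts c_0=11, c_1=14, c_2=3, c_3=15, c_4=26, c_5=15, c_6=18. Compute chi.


chi = sum_k (-1)^k c_k.
= (-1)^0*11 + (-1)^1*14 + (-1)^2*3 + (-1)^3*15 + (-1)^4*26 + (-1)^5*15 + (-1)^6*18
= (11) + (-14) + (3) + (-15) + (26) + (-15) + (18)
= 14

14


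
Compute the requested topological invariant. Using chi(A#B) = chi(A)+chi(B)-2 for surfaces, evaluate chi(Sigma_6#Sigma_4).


chi(Sigma_6) = 2 - 2*6 = -10
chi(Sigma_4) = 2 - 2*4 = -6
For surfaces: chi(A#B) = chi(A) + chi(B) - 2.
chi = -10 + -6 - 2 = -18

-18


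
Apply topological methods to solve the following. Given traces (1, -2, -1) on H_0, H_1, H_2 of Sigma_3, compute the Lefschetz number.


L(f) = tr(f_0*) - tr(f_1*) + tr(f_2*).
= 1 - (-2) + (-1)
= 2

2


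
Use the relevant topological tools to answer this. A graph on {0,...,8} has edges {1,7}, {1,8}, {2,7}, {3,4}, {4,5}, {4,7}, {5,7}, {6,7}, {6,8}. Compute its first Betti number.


b_1 = E - V + (number of components).
E = 9, V = 9, components = 2.
b_1 = 9 - 9 + 2 = 2

2


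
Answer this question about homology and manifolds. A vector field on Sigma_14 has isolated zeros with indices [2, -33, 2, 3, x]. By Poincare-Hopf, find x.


Poincare-Hopf: sum of indices = chi(M).
chi(Sigma_14) = 2 - 2*14 = -26.
Sum of known indices = -26.
x = chi - (sum known) = -26 - (-26) = 0

0


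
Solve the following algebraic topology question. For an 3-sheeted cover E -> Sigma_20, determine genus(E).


For an n-sheeted cover: chi(E) = n * chi(B).
chi(Sigma_20) = 2 - 2*20 = -38.
chi(E) = 3 * (-38) = -114.
genus(E) = (2 - chi(E))/2 = (2 - (-114))/2 = 116/2 = 58

58


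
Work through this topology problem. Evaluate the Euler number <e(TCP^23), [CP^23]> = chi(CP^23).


For any closed oriented manifold, <e(TM),[M]> = chi(M).
chi(CP^23) = 23+1 = 24

24


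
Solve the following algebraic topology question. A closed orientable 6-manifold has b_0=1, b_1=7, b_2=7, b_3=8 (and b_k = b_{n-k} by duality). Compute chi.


By Poincare duality b_k = b_{6-k}, so full Betti numbers: b_0=1, b_1=7, b_2=7, b_3=8, b_4=7, b_5=7, b_6=1.
chi = sum (-1)^k b_k = -6

-6


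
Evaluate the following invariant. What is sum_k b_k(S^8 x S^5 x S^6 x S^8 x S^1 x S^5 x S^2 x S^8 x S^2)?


Total Betti number is multiplicative under products.
Each S^d (d>=1) has total Betti number 2.
There are 9 sphere factors.
Total = 2^9 = 512

512


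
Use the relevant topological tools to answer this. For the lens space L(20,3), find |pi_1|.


pi_1(L(p,q)) = Z/pZ for any q coprime to p.
|pi_1(L(20,3))| = 20

20


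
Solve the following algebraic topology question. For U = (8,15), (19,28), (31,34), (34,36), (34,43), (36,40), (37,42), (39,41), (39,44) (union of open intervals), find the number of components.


Sort and merge overlapping open intervals.
Merged: (8,15), (19,28), (31,34), (34,44).
Number of components = 4

4


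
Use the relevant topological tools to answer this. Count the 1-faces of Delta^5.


Delta^5 has 5+1 vertices. A 1-face is a choice of 1+1 vertices.
f_1 = C(5+1, 1+1) = C(6,2) = 15

15


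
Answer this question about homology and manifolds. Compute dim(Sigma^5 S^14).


Each suspension raises dimension by 1: Sigma S^n = S^{n+1}.
Sigma^5 S^14 = S^{14+5} = S^19

19


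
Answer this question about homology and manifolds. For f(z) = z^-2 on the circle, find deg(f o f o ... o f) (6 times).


deg(f) = -2. Degree is multiplicative: deg(f^6) = (deg f)^6.
deg(f^6) = (-2)^6 = 64

64


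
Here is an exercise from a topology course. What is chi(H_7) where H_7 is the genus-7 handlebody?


A genus-g handlebody deformation retracts to a wedge of g circles.
chi(vee_g S^1) = 1 - g.
chi(H_7) = 1 - 7 = -6

-6


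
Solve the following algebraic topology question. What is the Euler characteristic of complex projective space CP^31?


CP^31 has one cell in each even dimension 0, 2, ..., 2*31 (31+1 cells total).
All cells are even-dimensional, so chi = number of cells.
chi = 31 + 1 = 32

32


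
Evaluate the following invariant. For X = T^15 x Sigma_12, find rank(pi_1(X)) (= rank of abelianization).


pi_1(A x B) = pi_1(A) x pi_1(B); rank of abelianization = b_1.
b_1(T^15) = 15, b_1(Sigma_12) = 2*12 = 24.
b_1(product) = 15 + 24 = 39

39


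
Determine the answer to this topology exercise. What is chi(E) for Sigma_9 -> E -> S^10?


chi(S^10) = 2 (n even), chi(Sigma_9) = 2 - 2*9 = -16.
chi(E) = 2 * (-16) = -32

-32


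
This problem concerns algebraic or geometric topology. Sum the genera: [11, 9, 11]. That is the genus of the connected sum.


Genus is additive under connected sum of orientable surfaces.
g = 11 + 9 + 11 = 31

31


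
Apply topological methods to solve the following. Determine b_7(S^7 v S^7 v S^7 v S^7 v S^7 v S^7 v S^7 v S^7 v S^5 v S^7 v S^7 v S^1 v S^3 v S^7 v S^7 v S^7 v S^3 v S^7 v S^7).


For a wedge of spheres, H_k (k>0) is free on one generator per sphere of dimension k.
Spheres of dimension 7: count = 15.
b_7 = 15

15


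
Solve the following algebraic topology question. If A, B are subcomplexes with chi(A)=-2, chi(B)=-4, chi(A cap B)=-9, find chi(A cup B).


chi(A cup B) = chi(A) + chi(B) - chi(A cap B)
= -2 + (-4) - (-9)
= 3

3


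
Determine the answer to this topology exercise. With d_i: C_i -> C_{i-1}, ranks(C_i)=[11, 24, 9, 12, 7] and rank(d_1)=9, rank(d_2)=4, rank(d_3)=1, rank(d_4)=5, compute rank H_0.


rank H_k = rank(ker d_k) - rank(im d_{k+1}).
rank(ker d_0) = rank(C_0) - rank(d_0) = 11 - 0 = 11.
rank(im d_{0+1}) = 9.
rank H_0 = 11 - 9 = 2

2


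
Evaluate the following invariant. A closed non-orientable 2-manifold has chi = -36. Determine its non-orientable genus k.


chi = 2 - k for closed non-orientable surfaces with k crosscaps.
-36 = 2 - k
k = 2 - (-36) = 38

38


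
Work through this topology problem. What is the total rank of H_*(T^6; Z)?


b_k(T^6) = C(6,k), so the sum over k is sum_k C(6,k) = 2^6.
Total = 2^6 = 64

64


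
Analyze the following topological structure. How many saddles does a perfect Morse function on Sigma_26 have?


A perfect Morse function has m_k = b_k.
For Sigma_26: b_0=1, b_1=2g=52, b_2=1.
Saddles m_1 = 2g = 52

52


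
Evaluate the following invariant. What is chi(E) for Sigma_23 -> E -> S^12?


chi(S^12) = 2 (n even), chi(Sigma_23) = 2 - 2*23 = -44.
chi(E) = 2 * (-44) = -88

-88


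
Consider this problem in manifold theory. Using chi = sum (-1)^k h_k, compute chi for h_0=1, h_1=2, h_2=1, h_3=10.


Handles of index k contribute (-1)^k to chi (same as CW cells).
chi = (1) + (-2) + (1) + (-10) = -10

-10


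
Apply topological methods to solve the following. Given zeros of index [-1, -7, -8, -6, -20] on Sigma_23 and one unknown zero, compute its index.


Poincare-Hopf: sum of indices = chi(M).
chi(Sigma_23) = 2 - 2*23 = -44.
Sum of known indices = -42.
x = chi - (sum known) = -44 - (-42) = -2

-2


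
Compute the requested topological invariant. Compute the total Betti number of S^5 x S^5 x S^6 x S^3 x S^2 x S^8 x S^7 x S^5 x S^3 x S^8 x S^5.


Total Betti number is multiplicative under products.
Each S^d (d>=1) has total Betti number 2.
There are 11 sphere factors.
Total = 2^11 = 2048

2048


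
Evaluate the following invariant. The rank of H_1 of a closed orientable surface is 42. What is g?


For a closed orientable surface: b_1 = 2g.
42 = 2g
g = 42 / 2 = 21

21


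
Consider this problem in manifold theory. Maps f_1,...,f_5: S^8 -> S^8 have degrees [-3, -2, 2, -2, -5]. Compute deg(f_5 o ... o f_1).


Degree is multiplicative: deg(composition) = product of degrees.
= (-3) * (-2) * (2) * (-2) * (-5) = 120

120


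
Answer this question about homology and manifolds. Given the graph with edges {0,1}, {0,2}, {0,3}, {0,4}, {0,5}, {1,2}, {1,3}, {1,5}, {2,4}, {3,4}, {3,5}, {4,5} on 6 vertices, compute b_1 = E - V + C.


b_1 = E - V + (number of components).
E = 12, V = 6, components = 1.
b_1 = 12 - 6 + 1 = 7

7


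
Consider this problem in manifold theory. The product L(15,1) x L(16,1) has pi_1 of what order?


pi_1(X x Y) = pi_1(X) x pi_1(Y).
pi_1(L(15,1)) = Z/15, pi_1(L(16,1)) = Z/16.
|Z/15 x Z/16| = 15 * 16 = 240

240


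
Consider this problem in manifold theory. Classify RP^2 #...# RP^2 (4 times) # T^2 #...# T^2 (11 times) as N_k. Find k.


Since a >= 1, the sum is non-orientable; each T^2 can be replaced by RP^2 # RP^2 (since T^2#RP^2 = 3RP^2).
Total crosscaps k = 4 + 2*11 = 26.
Check via chi: chi = 4*1 + 11*0 - (4+11-1)*2 = -24 = 2 - k = -24. Consistent.

26


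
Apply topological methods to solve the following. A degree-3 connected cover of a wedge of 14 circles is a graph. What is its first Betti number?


Nielsen-Schreier: an index-n subgroup of F_r is free of rank 1 + n(r-1).
Equivalently: chi(cover) = n*chi(base); chi(vee_r S^1) = 1 - 14 = -13.
chi(E) = 3*(-13) = -39; rank = 1 - chi(E) = 1 - (-39) = 40.
rank = 1 + 3*(14-1) = 1 + 39 = 40

40


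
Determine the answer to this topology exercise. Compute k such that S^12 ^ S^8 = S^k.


S^m ^ S^n = S^{m+n}.
k = 12 + 8 = 20

20


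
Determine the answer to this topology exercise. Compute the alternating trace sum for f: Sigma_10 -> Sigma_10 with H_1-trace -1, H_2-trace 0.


L(f) = tr(f_0*) - tr(f_1*) + tr(f_2*).
= 1 - (-1) + (0)
= 2

2


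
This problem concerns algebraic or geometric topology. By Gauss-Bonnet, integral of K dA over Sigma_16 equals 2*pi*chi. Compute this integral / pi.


Gauss-Bonnet: integral K dA = 2*pi*chi(M).
chi(Sigma_16) = 2 - 2*16 = -30.
(integral K dA)/pi = 2*chi = 2*(-30) = -60

-60


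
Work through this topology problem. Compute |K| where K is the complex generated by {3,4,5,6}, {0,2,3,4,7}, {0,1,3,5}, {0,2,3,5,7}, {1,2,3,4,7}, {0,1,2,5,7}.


Each maximal simplex on m vertices has 2^m - 1 nonempty faces.
Take the union (dedupe shared faces).
Total distinct faces = 88

88


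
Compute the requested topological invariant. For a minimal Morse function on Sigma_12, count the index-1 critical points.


A perfect Morse function has m_k = b_k.
For Sigma_12: b_0=1, b_1=2g=24, b_2=1.
Saddles m_1 = 2g = 24

24


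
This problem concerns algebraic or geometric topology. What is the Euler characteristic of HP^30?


HP^30 has one cell in each dimension 0, 4, ..., 4*30 (30+1 cells, all even-dim).
chi = 30 + 1 = 31

31


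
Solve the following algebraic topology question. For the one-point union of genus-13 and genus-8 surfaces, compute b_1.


For a wedge: H_1(A v B) = H_1(A) + H_1(B).
b_1(Sigma_13) = 26, b_1(Sigma_8) = 16.
b_1 = 26 + 16 = 42

42


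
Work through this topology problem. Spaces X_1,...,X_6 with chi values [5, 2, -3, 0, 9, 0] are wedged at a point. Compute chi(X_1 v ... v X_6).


chi(A v B) = chi(A) + chi(B) - 1 (one point identified).
For 6 spaces: chi = (sum chi_i) - (6 - 1).
sum = 13; chi = 13 - 5 = 8

8


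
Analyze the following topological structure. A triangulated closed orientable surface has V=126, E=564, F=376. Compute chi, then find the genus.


chi = V - E + F = 126 - 564 + 376 = -62
For orientable closed surface: chi = 2 - 2g, so g = (2 - chi)/2.
g = (2 - (-62)) / 2 = 64 / 2 = 32

32


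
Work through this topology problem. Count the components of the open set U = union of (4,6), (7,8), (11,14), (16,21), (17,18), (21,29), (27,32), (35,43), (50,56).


Sort and merge overlapping open intervals.
Merged: (4,6), (7,8), (11,14), (16,21), (21,32), (35,43), (50,56).
Number of components = 7

7


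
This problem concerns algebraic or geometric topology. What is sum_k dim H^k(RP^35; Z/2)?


H^k(RP^35; Z/2) = Z/2 for each 0 <= k <= 35.
Total dimension = 35 + 1 = 36

36


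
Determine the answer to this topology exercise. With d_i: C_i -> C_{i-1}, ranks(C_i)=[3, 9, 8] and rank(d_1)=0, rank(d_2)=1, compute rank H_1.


rank H_k = rank(ker d_k) - rank(im d_{k+1}).
rank(ker d_1) = rank(C_1) - rank(d_1) = 9 - 0 = 9.
rank(im d_{1+1}) = 1.
rank H_1 = 9 - 1 = 8

8


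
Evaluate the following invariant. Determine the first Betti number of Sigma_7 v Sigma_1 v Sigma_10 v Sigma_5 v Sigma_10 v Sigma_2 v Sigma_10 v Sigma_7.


For a wedge X v Y: reduced H_k(X v Y) = H_k(X) + H_k(Y).
Each Sigma_g contributes b_1 = 2g.
b_1 = 14 + 2 + 20 + 10 + 20 + 4 + 20 + 14 = 104

104


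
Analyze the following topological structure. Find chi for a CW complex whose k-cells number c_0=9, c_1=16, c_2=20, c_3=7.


chi = sum_k (-1)^k c_k.
= (-1)^0*9 + (-1)^1*16 + (-1)^2*20 + (-1)^3*7
= (9) + (-16) + (20) + (-7)
= 6

6


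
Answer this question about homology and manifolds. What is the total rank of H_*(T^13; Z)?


b_k(T^13) = C(13,k), so the sum over k is sum_k C(13,k) = 2^13.
Total = 2^13 = 8192

8192


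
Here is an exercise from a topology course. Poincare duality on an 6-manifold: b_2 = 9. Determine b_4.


Poincare duality for closed orientable n-manifolds: b_k = b_{n-k}.
Here n = 6, so b_4 = b_2 = 9

9


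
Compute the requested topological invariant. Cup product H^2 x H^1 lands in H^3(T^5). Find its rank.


Cup product: H^p x H^q -> H^{p+q}; here p+q = 2+1 = 3.
rank H^k(T^n) = C(n,k).
C(5,3) = 10

10


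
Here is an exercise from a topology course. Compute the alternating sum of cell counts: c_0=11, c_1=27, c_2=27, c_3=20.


chi = sum_k (-1)^k c_k.
= (-1)^0*11 + (-1)^1*27 + (-1)^2*27 + (-1)^3*20
= (11) + (-27) + (27) + (-20)
= -9

-9


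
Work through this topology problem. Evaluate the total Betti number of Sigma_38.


For Sigma_38: b_0 = 1, b_1 = 2g = 76, b_2 = 1.
Total = 1 + 76 + 1 = 78

78


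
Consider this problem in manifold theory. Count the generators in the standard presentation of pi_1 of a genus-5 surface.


Standard presentation: pi_1(Sigma_g) = <a_1,b_1,...,a_g,b_g | [a_1,b_1]...[a_g,b_g] = 1>.
Number of generators = 2g = 2*5 = 10

10


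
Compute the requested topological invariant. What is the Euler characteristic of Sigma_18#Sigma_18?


chi(Sigma_18) = 2 - 2*18 = -34
chi(Sigma_18) = 2 - 2*18 = -34
For surfaces: chi(A#B) = chi(A) + chi(B) - 2.
chi = -34 + -34 - 2 = -70

-70


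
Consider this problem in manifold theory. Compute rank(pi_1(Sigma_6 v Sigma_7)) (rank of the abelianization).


For a wedge: H_1(A v B) = H_1(A) + H_1(B).
b_1(Sigma_6) = 12, b_1(Sigma_7) = 14.
b_1 = 12 + 14 = 26

26


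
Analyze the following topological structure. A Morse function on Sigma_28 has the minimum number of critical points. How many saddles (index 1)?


A perfect Morse function has m_k = b_k.
For Sigma_28: b_0=1, b_1=2g=56, b_2=1.
Saddles m_1 = 2g = 56

56


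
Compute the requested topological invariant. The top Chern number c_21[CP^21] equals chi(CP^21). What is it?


For any closed oriented manifold, <e(TM),[M]> = chi(M).
chi(CP^21) = 21+1 = 22

22


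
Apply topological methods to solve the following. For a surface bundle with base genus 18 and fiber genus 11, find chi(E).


For a fiber bundle F -> E -> B (with CW structure): chi(E) = chi(B) * chi(F).
chi(Sigma_18) = -34, chi(Sigma_11) = -20.
chi(E) = (-34) * (-20) = 680

680


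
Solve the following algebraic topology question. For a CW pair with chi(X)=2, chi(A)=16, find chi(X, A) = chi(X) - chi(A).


Relative Euler characteristic: chi(X, A) = chi(X) - chi(A).
= 2 - (16) = -14

-14


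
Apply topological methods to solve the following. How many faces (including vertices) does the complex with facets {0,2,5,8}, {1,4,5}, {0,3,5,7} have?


Each maximal simplex on m vertices has 2^m - 1 nonempty faces.
Take the union (dedupe shared faces).
Total distinct faces = 33

33


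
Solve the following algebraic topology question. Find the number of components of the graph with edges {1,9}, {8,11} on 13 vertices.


Run DFS/union-find over 13 vertices.
V = 13, E = 2.
Number of components = 11

11


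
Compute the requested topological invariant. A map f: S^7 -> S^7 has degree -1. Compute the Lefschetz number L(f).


On S^7: L(f) = tr(f_0*) + (-1)^7 tr(f_7*) = 1 + (-1)^7 * deg(f).
L(f) = 1 + (-1)^7 * -1 = 1 + 1 = 2

2


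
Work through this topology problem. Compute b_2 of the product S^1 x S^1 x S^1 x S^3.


Each S^d has Poincare polynomial 1 + t^d.
The product S^1 x S^1 x S^1 x S^3 has Poincare polynomial prod(1+t^d_i).
Expanding: b_0=1, b_1=3, b_2=3, b_3=2, b_4=3, b_5=3, b_6=1.
b_2 = 3

3


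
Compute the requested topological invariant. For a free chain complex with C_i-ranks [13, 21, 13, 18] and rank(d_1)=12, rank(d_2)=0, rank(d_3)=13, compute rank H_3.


rank H_k = rank(ker d_k) - rank(im d_{k+1}).
rank(ker d_3) = rank(C_3) - rank(d_3) = 18 - 13 = 5.
rank(im d_{3+1}) = 0.
rank H_3 = 5 - 0 = 5

5


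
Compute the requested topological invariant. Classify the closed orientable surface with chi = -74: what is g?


chi = 2 - 2g for closed orientable surfaces.
-74 = 2 - 2g
2g = 2 - (-74) = 76
g = 38

38


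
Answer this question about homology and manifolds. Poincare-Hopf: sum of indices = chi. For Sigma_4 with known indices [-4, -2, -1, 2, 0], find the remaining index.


Poincare-Hopf: sum of indices = chi(M).
chi(Sigma_4) = 2 - 2*4 = -6.
Sum of known indices = -5.
x = chi - (sum known) = -6 - (-5) = -1

-1


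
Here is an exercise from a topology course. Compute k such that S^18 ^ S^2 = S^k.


S^m ^ S^n = S^{m+n}.
k = 18 + 2 = 20

20


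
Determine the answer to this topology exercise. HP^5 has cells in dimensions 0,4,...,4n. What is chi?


HP^5 has one cell in each dimension 0, 4, ..., 4*5 (5+1 cells, all even-dim).
chi = 5 + 1 = 6

6


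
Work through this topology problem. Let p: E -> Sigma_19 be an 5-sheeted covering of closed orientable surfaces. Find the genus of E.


For an n-sheeted cover: chi(E) = n * chi(B).
chi(Sigma_19) = 2 - 2*19 = -36.
chi(E) = 5 * (-36) = -180.
genus(E) = (2 - chi(E))/2 = (2 - (-180))/2 = 182/2 = 91

91


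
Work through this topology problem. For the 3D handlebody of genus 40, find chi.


A genus-g handlebody deformation retracts to a wedge of g circles.
chi(vee_g S^1) = 1 - g.
chi(H_40) = 1 - 40 = -39

-39


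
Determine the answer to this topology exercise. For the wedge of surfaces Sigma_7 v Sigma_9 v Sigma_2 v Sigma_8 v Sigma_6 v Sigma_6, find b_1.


For a wedge X v Y: reduced H_k(X v Y) = H_k(X) + H_k(Y).
Each Sigma_g contributes b_1 = 2g.
b_1 = 14 + 18 + 4 + 16 + 12 + 12 = 76

76


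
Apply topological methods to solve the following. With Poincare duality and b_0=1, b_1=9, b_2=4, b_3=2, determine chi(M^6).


By Poincare duality b_k = b_{6-k}, so full Betti numbers: b_0=1, b_1=9, b_2=4, b_3=2, b_4=4, b_5=9, b_6=1.
chi = sum (-1)^k b_k = -10

-10


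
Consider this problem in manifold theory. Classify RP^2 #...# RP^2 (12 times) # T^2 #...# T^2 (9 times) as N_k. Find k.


Since a >= 1, the sum is non-orientable; each T^2 can be replaced by RP^2 # RP^2 (since T^2#RP^2 = 3RP^2).
Total crosscaps k = 12 + 2*9 = 30.
Check via chi: chi = 12*1 + 9*0 - (12+9-1)*2 = -28 = 2 - k = -28. Consistent.

30


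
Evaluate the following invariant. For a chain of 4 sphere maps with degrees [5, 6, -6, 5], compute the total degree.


Degree is multiplicative: deg(composition) = product of degrees.
= (5) * (6) * (-6) * (5) = -900

-900


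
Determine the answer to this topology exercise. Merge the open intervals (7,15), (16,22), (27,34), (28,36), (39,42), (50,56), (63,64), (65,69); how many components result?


Sort and merge overlapping open intervals.
Merged: (7,15), (16,22), (27,36), (39,42), (50,56), (63,64), (65,69).
Number of components = 7

7


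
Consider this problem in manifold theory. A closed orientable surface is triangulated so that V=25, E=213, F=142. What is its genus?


chi = V - E + F = 25 - 213 + 142 = -46
For orientable closed surface: chi = 2 - 2g, so g = (2 - chi)/2.
g = (2 - (-46)) / 2 = 48 / 2 = 24

24


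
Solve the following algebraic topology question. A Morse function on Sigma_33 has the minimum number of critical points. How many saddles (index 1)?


A perfect Morse function has m_k = b_k.
For Sigma_33: b_0=1, b_1=2g=66, b_2=1.
Saddles m_1 = 2g = 66

66


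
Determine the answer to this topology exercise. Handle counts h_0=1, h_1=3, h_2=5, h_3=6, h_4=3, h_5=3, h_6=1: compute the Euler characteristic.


Handles of index k contribute (-1)^k to chi (same as CW cells).
chi = (1) + (-3) + (5) + (-6) + (3) + (-3) + (1) = -2

-2


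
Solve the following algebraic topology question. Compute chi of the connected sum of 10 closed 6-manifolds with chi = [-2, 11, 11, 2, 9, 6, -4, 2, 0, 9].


For n-manifolds: chi(A#B) = chi(A) + chi(B) - chi(S^6).
chi(S^6) = 1 + (-1)^6 = 2.
chi(#) = (sum chi_i) - (10-1)*chi(S^6) = 44 - 9*2 = 26

26


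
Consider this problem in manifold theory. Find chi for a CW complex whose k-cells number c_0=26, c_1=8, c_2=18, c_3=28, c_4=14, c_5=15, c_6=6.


chi = sum_k (-1)^k c_k.
= (-1)^0*26 + (-1)^1*8 + (-1)^2*18 + (-1)^3*28 + (-1)^4*14 + (-1)^5*15 + (-1)^6*6
= (26) + (-8) + (18) + (-28) + (14) + (-15) + (6)
= 13

13


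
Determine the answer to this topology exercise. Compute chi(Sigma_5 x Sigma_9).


chi(Sigma_5) = 2 - 2*5 = -8
chi(Sigma_9) = 2 - 2*9 = -16
chi(product) = (-8) * (-16) = 128

128


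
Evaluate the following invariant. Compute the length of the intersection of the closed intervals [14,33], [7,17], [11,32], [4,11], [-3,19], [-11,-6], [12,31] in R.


Intersection = [max(a_i), min(b_i)] = [14, -6].
Since 14 > -6, the intersection is empty.
Length = 0

0


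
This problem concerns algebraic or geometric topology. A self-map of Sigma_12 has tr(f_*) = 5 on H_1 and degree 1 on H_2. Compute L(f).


L(f) = tr(f_0*) - tr(f_1*) + tr(f_2*).
= 1 - (5) + (1)
= -3

-3


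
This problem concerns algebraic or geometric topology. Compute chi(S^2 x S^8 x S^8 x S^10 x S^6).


chi is multiplicative: chi(X x Y) = chi(X) chi(Y).
Each even-dim sphere has chi = 2. There are 5 factors.
chi = 2^5 = 32

32


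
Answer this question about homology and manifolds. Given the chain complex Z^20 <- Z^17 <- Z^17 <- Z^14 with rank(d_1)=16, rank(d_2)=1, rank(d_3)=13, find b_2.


rank H_k = rank(ker d_k) - rank(im d_{k+1}).
rank(ker d_2) = rank(C_2) - rank(d_2) = 17 - 1 = 16.
rank(im d_{2+1}) = 13.
rank H_2 = 16 - 13 = 3

3


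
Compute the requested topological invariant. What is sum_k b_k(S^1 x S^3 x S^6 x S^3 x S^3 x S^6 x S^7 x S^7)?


Total Betti number is multiplicative under products.
Each S^d (d>=1) has total Betti number 2.
There are 8 sphere factors.
Total = 2^8 = 256

256


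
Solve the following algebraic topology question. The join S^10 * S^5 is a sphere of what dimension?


Join of spheres: S^m * S^n = S^{m+n+1}.
dim = 10 + 5 + 1 = 16

16


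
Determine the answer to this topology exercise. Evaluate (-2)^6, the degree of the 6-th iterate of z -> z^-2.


deg(f) = -2. Degree is multiplicative: deg(f^6) = (deg f)^6.
deg(f^6) = (-2)^6 = 64

64


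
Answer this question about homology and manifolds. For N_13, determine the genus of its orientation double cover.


chi(N_13) = 2 - 13 = -11.
Double cover: chi(Sigma_g) = 2 * chi(N_13) = 2*(-11) = -22.
2 - 2g = -22, so g = (2 - (-22))/2 = 24/2 = 12

12


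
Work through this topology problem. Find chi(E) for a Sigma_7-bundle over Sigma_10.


For a fiber bundle F -> E -> B (with CW structure): chi(E) = chi(B) * chi(F).
chi(Sigma_10) = -18, chi(Sigma_7) = -12.
chi(E) = (-18) * (-12) = 216

216


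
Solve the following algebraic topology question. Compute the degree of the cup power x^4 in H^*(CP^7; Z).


|x| = 2 in H^*(CP^n).
|x^4| = 4 * |x| = 4 * 2 = 8

8


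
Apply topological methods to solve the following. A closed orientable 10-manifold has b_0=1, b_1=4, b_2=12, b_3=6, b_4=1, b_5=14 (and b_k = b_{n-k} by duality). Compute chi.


By Poincare duality b_k = b_{10-k}, so full Betti numbers: b_0=1, b_1=4, b_2=12, b_3=6, b_4=1, b_5=14, b_6=1, b_7=6, b_8=12, b_9=4, b_10=1.
chi = sum (-1)^k b_k = -6

-6


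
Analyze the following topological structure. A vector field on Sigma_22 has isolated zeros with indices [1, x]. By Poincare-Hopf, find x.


Poincare-Hopf: sum of indices = chi(M).
chi(Sigma_22) = 2 - 2*22 = -42.
Sum of known indices = 1.
x = chi - (sum known) = -42 - (1) = -43

-43


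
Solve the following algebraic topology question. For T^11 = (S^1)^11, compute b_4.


By the Kunneth formula, b_k(T^n) = C(n,k).
b_4(T^11) = C(11,4).
C(11,4) = 11!/(4!*7!) = 330

330


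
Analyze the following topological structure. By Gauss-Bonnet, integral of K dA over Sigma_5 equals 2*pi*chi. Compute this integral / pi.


Gauss-Bonnet: integral K dA = 2*pi*chi(M).
chi(Sigma_5) = 2 - 2*5 = -8.
(integral K dA)/pi = 2*chi = 2*(-8) = -16

-16


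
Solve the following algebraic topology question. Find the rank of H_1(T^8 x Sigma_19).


pi_1(A x B) = pi_1(A) x pi_1(B); rank of abelianization = b_1.
b_1(T^8) = 8, b_1(Sigma_19) = 2*19 = 38.
b_1(product) = 8 + 38 = 46

46


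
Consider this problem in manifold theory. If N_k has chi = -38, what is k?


chi = 2 - k for closed non-orientable surfaces with k crosscaps.
-38 = 2 - k
k = 2 - (-38) = 40

40


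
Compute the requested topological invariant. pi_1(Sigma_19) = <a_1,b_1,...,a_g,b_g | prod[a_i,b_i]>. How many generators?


Standard presentation: pi_1(Sigma_g) = <a_1,b_1,...,a_g,b_g | [a_1,b_1]...[a_g,b_g] = 1>.
Number of generators = 2g = 2*19 = 38

38


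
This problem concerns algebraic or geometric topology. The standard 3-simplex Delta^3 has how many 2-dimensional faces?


Delta^3 has 3+1 vertices. A 2-face is a choice of 2+1 vertices.
f_2 = C(3+1, 2+1) = C(4,3) = 4

4


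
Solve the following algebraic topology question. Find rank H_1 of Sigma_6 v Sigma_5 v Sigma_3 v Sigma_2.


For a wedge X v Y: reduced H_k(X v Y) = H_k(X) + H_k(Y).
Each Sigma_g contributes b_1 = 2g.
b_1 = 12 + 10 + 6 + 4 = 32

32


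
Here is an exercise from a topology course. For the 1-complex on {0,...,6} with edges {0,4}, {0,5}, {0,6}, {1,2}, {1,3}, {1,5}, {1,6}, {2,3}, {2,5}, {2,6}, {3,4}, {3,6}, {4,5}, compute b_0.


Run DFS/union-find over 7 vertices.
V = 7, E = 13.
Number of components = 1

1


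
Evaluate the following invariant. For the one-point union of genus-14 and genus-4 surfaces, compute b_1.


For a wedge: H_1(A v B) = H_1(A) + H_1(B).
b_1(Sigma_14) = 28, b_1(Sigma_4) = 8.
b_1 = 28 + 8 = 36

36


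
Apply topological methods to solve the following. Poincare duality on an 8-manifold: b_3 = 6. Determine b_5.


Poincare duality for closed orientable n-manifolds: b_k = b_{n-k}.
Here n = 8, so b_5 = b_3 = 6

6
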